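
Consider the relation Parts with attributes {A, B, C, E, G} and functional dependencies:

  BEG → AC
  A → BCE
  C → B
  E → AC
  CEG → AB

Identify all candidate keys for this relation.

Attribute G never appears on the right-hand side of any dependency, so G must belong to every candidate key.
{G}⁺ = {G}, which is not all of the schema, so we must add further attributes.
{A, G}⁺: A→BCE adds B, C, E → {A, B, C, E, G}. Minimal: {G}⁺ = {G}; {A}⁺ = {A, B, C, E} — none reach the full schema.
{E, G}⁺: E→AC adds A, C; CEG→AB adds B → {A, B, C, E, G}. Minimal: {G}⁺ = {G}; {E}⁺ = {A, B, C, E} — none reach the full schema.
Any other superkey contains one of these as a subset, so there are no further candidate keys.

{A, G}; {E, G}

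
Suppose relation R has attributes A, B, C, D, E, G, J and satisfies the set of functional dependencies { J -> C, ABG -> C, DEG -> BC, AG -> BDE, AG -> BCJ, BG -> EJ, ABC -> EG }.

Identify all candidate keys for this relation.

Attribute A never appears on the right-hand side of any dependency, so A must belong to every candidate key.
{A}⁺ = {A}, which is not all of the schema, so we must add further attributes.
{A, G}⁺: AG→BDE adds B, D, E; AG→BCJ adds C, J → {A, B, C, D, E, G, J}.
{A, B, C}⁺: ABC→EG adds E, G; AG→BDE adds D; AG→BCJ adds J → {A, B, C, D, E, G, J}.
{A, B, J}⁺: J→C adds C; ABC→EG adds E, G; AG→BDE adds D → {A, B, C, D, E, G, J}.

{A, G}, {A, B, C}, {A, B, J}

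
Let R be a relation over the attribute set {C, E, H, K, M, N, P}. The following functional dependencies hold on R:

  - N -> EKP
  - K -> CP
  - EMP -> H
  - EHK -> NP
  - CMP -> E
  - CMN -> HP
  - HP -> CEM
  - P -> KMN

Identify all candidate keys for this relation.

(K); (N); (P)

{K}⁺: K→CP adds C, P; P→KMN adds M, N; N→EKP adds E; EMP→H adds H → {C, E, H, K, M, N, P}.
{N}⁺: N→EKP adds E, K, P; K→CP adds C; P→KMN adds M; EMP→H adds H → {C, E, H, K, M, N, P}.
{P}⁺: P→KMN adds K, M, N; N→EKP adds E; K→CP adds C; EMP→H adds H → {C, E, H, K, M, N, P}.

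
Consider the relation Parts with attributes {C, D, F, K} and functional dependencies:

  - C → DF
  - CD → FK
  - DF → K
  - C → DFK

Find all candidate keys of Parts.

C

Attribute C never appears on the right-hand side of any dependency, so C must belong to every candidate key.
{C}⁺ = {C, D, F, K}, which is all of the schema, so {C} is the only candidate key.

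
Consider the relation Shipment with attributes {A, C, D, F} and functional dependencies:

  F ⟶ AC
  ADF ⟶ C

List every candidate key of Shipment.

Attributes D, F never appear on any right-hand side, so every candidate key must contain {D, F}.
{D, F}⁺ = {A, C, D, F}, which is all of the schema, so {D, F} is the only candidate key.

{D, F}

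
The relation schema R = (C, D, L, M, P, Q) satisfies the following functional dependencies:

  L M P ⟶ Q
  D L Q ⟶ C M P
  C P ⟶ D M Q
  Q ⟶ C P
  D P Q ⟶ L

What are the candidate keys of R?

{Q}⁺: Q→CP adds C, P; CP→DMQ adds D, M; DPQ→L adds L → {C, D, L, M, P, Q}.
{C, P}⁺: CP→DMQ adds D, M, Q; DPQ→L adds L → {C, D, L, M, P, Q}. Minimal: {P}⁺ = {P}; {C}⁺ = {C} — none reach the full schema.
{L, M, P}⁺: LMP→Q adds Q; Q→CP adds C; CP→DMQ adds D → {C, D, L, M, P, Q}. Minimal: {M, P}⁺ = {M, P}; {L, P}⁺ = {L, P}; {L, M}⁺ = {L, M} — none reach the full schema.

{Q}, {C, P}, {L, M, P}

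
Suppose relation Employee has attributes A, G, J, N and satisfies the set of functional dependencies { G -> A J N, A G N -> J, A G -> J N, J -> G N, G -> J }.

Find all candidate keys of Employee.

{G}⁺: G→AJN adds A, J, N → {A, G, J, N}.
{J}⁺: J→GN adds G, N; G→AJN adds A → {A, G, J, N}.

G; J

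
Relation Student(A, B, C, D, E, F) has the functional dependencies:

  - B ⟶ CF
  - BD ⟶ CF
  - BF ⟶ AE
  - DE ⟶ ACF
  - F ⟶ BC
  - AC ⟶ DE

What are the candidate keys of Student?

{B}⁺: B→CF adds C, F; BF→AE adds A, E; AC→DE adds D → {A, B, C, D, E, F}.
{F}⁺: F→BC adds B, C; BF→AE adds A, E; AC→DE adds D → {A, B, C, D, E, F}.
{A, C}⁺: AC→DE adds D, E; DE→ACF adds F; F→BC adds B → {A, B, C, D, E, F}. Minimal: {C}⁺ = {C}; {A}⁺ = {A} — none reach the full schema.
{D, E}⁺: DE→ACF adds A, C, F; F→BC adds B → {A, B, C, D, E, F}. Minimal: {E}⁺ = {E}; {D}⁺ = {D} — none reach the full schema.
Any other superkey contains one of these as a subset, so there are no further candidate keys.

{B}, {F}, {A, C}, {D, E}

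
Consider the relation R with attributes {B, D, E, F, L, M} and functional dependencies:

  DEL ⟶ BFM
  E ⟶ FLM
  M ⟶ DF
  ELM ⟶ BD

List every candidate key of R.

Attribute E never appears on the right-hand side of any dependency, so E must belong to every candidate key.
{E}⁺ = {B, D, E, F, L, M}, which is all of the schema, so {E} is the only candidate key.

E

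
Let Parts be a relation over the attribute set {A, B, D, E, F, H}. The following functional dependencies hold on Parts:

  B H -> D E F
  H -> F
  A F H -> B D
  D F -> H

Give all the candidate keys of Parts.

(A, H), (A, D, F)

{A, H}⁺: H→F adds F; AFH→BD adds B, D; BH→DEF adds E → {A, B, D, E, F, H}. Minimal: {H}⁺ = {F, H}; {A}⁺ = {A} — none reach the full schema.
{A, D, F}⁺: DF→H adds H; AFH→BD adds B; BH→DEF adds E → {A, B, D, E, F, H}. Minimal: {D, F}⁺ = {D, F, H}; {A, F}⁺ = {A, F}; {A, D}⁺ = {A, D} — none reach the full schema.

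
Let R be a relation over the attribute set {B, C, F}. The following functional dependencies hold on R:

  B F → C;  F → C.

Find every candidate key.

{B, F}

{B, F}⁺: BF→C adds C → {B, C, F}.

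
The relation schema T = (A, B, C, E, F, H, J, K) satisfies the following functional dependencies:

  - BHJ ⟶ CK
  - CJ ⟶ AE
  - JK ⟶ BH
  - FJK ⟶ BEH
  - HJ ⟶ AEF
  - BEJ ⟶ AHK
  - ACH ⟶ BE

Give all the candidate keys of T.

Attribute J never appears on the right-hand side of any dependency, so J must belong to every candidate key.
{J}⁺ = {J}, which is not all of the schema, so we must add further attributes.
{J, K}⁺: JK→BH adds B, H; HJ→AEF adds A, E, F; BHJ→CK adds C → {A, B, C, E, F, H, J, K}. Minimal: {K}⁺ = {K}; {J}⁺ = {J} — none reach the full schema.
{B, C, J}⁺: CJ→AE adds A, E; BEJ→AHK adds H, K; HJ→AEF adds F → {A, B, C, E, F, H, J, K}. Minimal: {C, J}⁺ = {A, C, E, J}; {B, J}⁺ = {B, J}; {B, C}⁺ = {B, C} — none reach the full schema.
{B, E, J}⁺: BEJ→AHK adds A, H, K; BHJ→CK adds C; HJ→AEF adds F → {A, B, C, E, F, H, J, K}. Minimal: {E, J}⁺ = {E, J}; {B, J}⁺ = {B, J}; {B, E}⁺ = {B, E} — none reach the full schema.
{B, H, J}⁺: BHJ→CK adds C, K; CJ→AE adds A, E; HJ→AEF adds F → {A, B, C, E, F, H, J, K}. Minimal: {H, J}⁺ = {A, E, F, H, J}; {B, J}⁺ = {B, J}; {B, H}⁺ = {B, H} — none reach the full schema.
{C, H, J}⁺: CJ→AE adds A, E; HJ→AEF adds F; ACH→BE adds B; BHJ→CK adds K → {A, B, C, E, F, H, J, K}. Minimal: {H, J}⁺ = {A, E, F, H, J}; {C, J}⁺ = {A, C, E, J}; {C, H}⁺ = {C, H} — none reach the full schema.
Any other superkey contains one of these as a subset, so there are no further candidate keys.

JK; BCJ; BEJ; BHJ; CHJ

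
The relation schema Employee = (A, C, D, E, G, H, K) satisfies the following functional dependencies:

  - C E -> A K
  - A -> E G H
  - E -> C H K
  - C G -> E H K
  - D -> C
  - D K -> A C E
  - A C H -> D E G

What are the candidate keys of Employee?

{A}⁺: A→EGH adds E, G, H; E→CHK adds C, K; ACH→DEG adds D → {A, C, D, E, G, H, K}.
{E}⁺: E→CHK adds C, H, K; CE→AK adds A; A→EGH adds G; ACH→DEG adds D → {A, C, D, E, G, H, K}.
{C, G}⁺: CG→EHK adds E, H, K; CE→AK adds A; ACH→DEG adds D → {A, C, D, E, G, H, K}. Minimal: {G}⁺ = {G}; {C}⁺ = {C} — none reach the full schema.
{D, G}⁺: D→C adds C; CG→EHK adds E, H, K; DK→ACE adds A → {A, C, D, E, G, H, K}. Minimal: {G}⁺ = {G}; {D}⁺ = {C, D} — none reach the full schema.
{D, K}⁺: D→C adds C; DK→ACE adds A, E; A→EGH adds G, H → {A, C, D, E, G, H, K}. Minimal: {K}⁺ = {K}; {D}⁺ = {C, D} — none reach the full schema.

{A}; {E}; {C, G}; {D, G}; {D, K}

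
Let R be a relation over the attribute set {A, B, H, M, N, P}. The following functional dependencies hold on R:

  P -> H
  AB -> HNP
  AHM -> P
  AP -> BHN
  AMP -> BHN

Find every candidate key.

Attributes A, M never appear on any right-hand side, so every candidate key must contain {A, M}.
{A, M}⁺ = {A, M}, which is not all of the schema, so we must add further attributes.
{A, B, M}⁺: AB→HNP adds H, N, P → {A, B, H, M, N, P}. Minimal: {B, M}⁺ = {B, M}; {A, M}⁺ = {A, M}; {A, B}⁺ = {A, B, H, N, P} — none reach the full schema.
{A, H, M}⁺: AHM→P adds P; AP→BHN adds B, N → {A, B, H, M, N, P}. Minimal: {H, M}⁺ = {H, M}; {A, M}⁺ = {A, M}; {A, H}⁺ = {A, H} — none reach the full schema.
{A, M, P}⁺: P→H adds H; AP→BHN adds B, N → {A, B, H, M, N, P}. Minimal: {M, P}⁺ = {H, M, P}; {A, P}⁺ = {A, B, H, N, P}; {A, M}⁺ = {A, M} — none reach the full schema.

ABM; AHM; AMP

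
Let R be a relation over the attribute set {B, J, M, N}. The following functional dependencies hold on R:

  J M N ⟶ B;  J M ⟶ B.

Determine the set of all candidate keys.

{J, M, N}

Attributes J, M, N never appear on any right-hand side, so every candidate key must contain {J, M, N}.
{J, M, N}⁺ = {B, J, M, N}, which is all of the schema, so {J, M, N} is the only candidate key.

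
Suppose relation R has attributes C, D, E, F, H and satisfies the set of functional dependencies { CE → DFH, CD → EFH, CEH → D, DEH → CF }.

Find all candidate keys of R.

(C, D), (C, E), (D, E, H)

{C, D}⁺: CD→EFH adds E, F, H → {C, D, E, F, H}. Minimal: {D}⁺ = {D}; {C}⁺ = {C} — none reach the full schema.
{C, E}⁺: CE→DFH adds D, F, H → {C, D, E, F, H}. Minimal: {E}⁺ = {E}; {C}⁺ = {C} — none reach the full schema.
{D, E, H}⁺: DEH→CF adds C, F → {C, D, E, F, H}. Minimal: {E, H}⁺ = {E, H}; {D, H}⁺ = {D, H}; {D, E}⁺ = {D, E} — none reach the full schema.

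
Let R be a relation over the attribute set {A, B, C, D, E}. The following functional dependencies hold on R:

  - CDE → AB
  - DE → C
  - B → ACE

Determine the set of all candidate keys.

BD; DE

Attribute D never appears on the right-hand side of any dependency, so D must belong to every candidate key.
{D}⁺ = {D}, which is not all of the schema, so we must add further attributes.
{B, D}⁺: B→ACE adds A, C, E → {A, B, C, D, E}. Minimal: {D}⁺ = {D}; {B}⁺ = {A, B, C, E} — none reach the full schema.
{D, E}⁺: DE→C adds C; CDE→AB adds A, B → {A, B, C, D, E}. Minimal: {E}⁺ = {E}; {D}⁺ = {D} — none reach the full schema.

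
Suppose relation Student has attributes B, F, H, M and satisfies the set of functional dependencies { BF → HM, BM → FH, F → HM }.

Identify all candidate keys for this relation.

Attribute B never appears on the right-hand side of any dependency, so B must belong to every candidate key.
{B}⁺ = {B}, which is not all of the schema, so we must add further attributes.
{B, F}⁺: BF→HM adds H, M → {B, F, H, M}.
{B, M}⁺: BM→FH adds F, H → {B, F, H, M}.
Any other superkey contains one of these as a subset, so there are no further candidate keys.

{B, F}, {B, M}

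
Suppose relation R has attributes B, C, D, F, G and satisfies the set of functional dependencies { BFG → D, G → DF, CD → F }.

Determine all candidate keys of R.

Attributes B, C, G never appear on any right-hand side, so every candidate key must contain {B, C, G}.
{B, C, G}⁺ = {B, C, D, F, G}, which is all of the schema, so {B, C, G} is the only candidate key.

BCG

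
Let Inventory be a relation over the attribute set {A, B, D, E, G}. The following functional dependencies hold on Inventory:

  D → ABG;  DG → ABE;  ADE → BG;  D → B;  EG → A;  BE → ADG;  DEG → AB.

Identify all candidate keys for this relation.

{D}⁺: D→ABG adds A, B, G; DG→ABE adds E → {A, B, D, E, G}.
{B, E}⁺: BE→ADG adds A, D, G → {A, B, D, E, G}.
Any other superkey contains one of these as a subset, so there are no further candidate keys.

D, BE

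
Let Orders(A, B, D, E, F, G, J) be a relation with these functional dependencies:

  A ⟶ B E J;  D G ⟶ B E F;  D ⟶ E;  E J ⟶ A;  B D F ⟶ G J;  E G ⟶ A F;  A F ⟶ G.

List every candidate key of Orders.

Attribute D never appears on the right-hand side of any dependency, so D must belong to every candidate key.
{D}⁺ = {D, E}, which is not all of the schema, so we must add further attributes.
{D, G}⁺: DG→BEF adds B, E, F; BDF→GJ adds J; EG→AF adds A → {A, B, D, E, F, G, J}. Minimal: {G}⁺ = {G}; {D}⁺ = {D, E} — none reach the full schema.
{A, D, F}⁺: A→BEJ adds B, E, J; BDF→GJ adds G → {A, B, D, E, F, G, J}. Minimal: {D, F}⁺ = {D, E, F}; {A, F}⁺ = {A, B, E, F, G, J}; {A, D}⁺ = {A, B, D, E, J} — none reach the full schema.
{B, D, F}⁺: D→E adds E; BDF→GJ adds G, J; EG→AF adds A → {A, B, D, E, F, G, J}. Minimal: {D, F}⁺ = {D, E, F}; {B, F}⁺ = {B, F}; {B, D}⁺ = {B, D, E} — none reach the full schema.
{D, F, J}⁺: D→E adds E; EJ→A adds A; AF→G adds G; A→BEJ adds B → {A, B, D, E, F, G, J}. Minimal: {F, J}⁺ = {F, J}; {D, J}⁺ = {A, B, D, E, J}; {D, F}⁺ = {D, E, F} — none reach the full schema.
Any other superkey contains one of these as a subset, so there are no further candidate keys.

{D, G}, {A, D, F}, {B, D, F}, {D, F, J}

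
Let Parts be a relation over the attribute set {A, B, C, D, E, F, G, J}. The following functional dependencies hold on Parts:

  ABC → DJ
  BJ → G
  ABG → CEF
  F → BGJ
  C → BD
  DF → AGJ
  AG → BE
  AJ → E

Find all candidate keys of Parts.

(A, C); (A, F); (A, G); (C, F); (D, F); (A, B, J)

{A, C}⁺: C→BD adds B, D; ABC→DJ adds J; BJ→G adds G; ABG→CEF adds E, F → {A, B, C, D, E, F, G, J}. Minimal: {C}⁺ = {B, C, D}; {A}⁺ = {A} — none reach the full schema.
{A, F}⁺: F→BGJ adds B, G, J; AG→BE adds E; ABG→CEF adds C; C→BD adds D → {A, B, C, D, E, F, G, J}. Minimal: {F}⁺ = {B, F, G, J}; {A}⁺ = {A} — none reach the full schema.
{A, G}⁺: AG→BE adds B, E; ABG→CEF adds C, F; F→BGJ adds J; C→BD adds D → {A, B, C, D, E, F, G, J}. Minimal: {G}⁺ = {G}; {A}⁺ = {A} — none reach the full schema.
{C, F}⁺: F→BGJ adds B, G, J; C→BD adds D; DF→AGJ adds A; AG→BE adds E → {A, B, C, D, E, F, G, J}. Minimal: {F}⁺ = {B, F, G, J}; {C}⁺ = {B, C, D} — none reach the full schema.
{D, F}⁺: F→BGJ adds B, G, J; DF→AGJ adds A; AG→BE adds E; ABG→CEF adds C → {A, B, C, D, E, F, G, J}. Minimal: {F}⁺ = {B, F, G, J}; {D}⁺ = {D} — none reach the full schema.
{A, B, J}⁺: BJ→G adds G; ABG→CEF adds C, E, F; C→BD adds D → {A, B, C, D, E, F, G, J}. Minimal: {B, J}⁺ = {B, G, J}; {A, J}⁺ = {A, E, J}; {A, B}⁺ = {A, B} — none reach the full schema.
Any other superkey contains one of these as a subset, so there are no further candidate keys.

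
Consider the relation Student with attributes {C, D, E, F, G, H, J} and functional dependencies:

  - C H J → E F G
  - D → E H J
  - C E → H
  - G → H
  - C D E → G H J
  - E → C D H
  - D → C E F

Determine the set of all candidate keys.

{D}⁺: D→EHJ adds E, H, J; E→CDH adds C; D→CEF adds F; CHJ→EFG adds G → {C, D, E, F, G, H, J}.
{E}⁺: E→CDH adds C, D, H; D→CEF adds F; D→EHJ adds J; CDE→GHJ adds G → {C, D, E, F, G, H, J}.
{C, G, J}⁺: G→H adds H; CHJ→EFG adds E, F; E→CDH adds D → {C, D, E, F, G, H, J}.
{C, H, J}⁺: CHJ→EFG adds E, F, G; E→CDH adds D → {C, D, E, F, G, H, J}.
Any other superkey contains one of these as a subset, so there are no further candidate keys.

D, E, CGJ, CHJ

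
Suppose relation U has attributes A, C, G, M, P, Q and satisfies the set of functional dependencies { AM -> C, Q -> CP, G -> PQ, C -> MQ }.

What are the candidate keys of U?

Attributes A, G never appear on any right-hand side, so every candidate key must contain {A, G}.
{A, G}⁺ = {A, C, G, M, P, Q}, which is all of the schema, so {A, G} is the only candidate key.

{A, G}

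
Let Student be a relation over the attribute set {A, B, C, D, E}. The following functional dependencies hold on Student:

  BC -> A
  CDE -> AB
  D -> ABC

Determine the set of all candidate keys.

Attributes D, E never appear on any right-hand side, so every candidate key must contain {D, E}.
{D, E}⁺ = {A, B, C, D, E}, which is all of the schema, so {D, E} is the only candidate key.

{D, E}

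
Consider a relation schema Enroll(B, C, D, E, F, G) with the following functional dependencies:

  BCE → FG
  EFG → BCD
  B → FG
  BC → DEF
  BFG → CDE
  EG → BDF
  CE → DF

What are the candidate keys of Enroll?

{B}⁺: B→FG adds F, G; BFG→CDE adds C, D, E → {B, C, D, E, F, G}.
{E, G}⁺: EG→BDF adds B, D, F; EFG→BCD adds C → {B, C, D, E, F, G}. Minimal: {G}⁺ = {G}; {E}⁺ = {E} — none reach the full schema.
Any other superkey contains one of these as a subset, so there are no further candidate keys.

(B); (E, G)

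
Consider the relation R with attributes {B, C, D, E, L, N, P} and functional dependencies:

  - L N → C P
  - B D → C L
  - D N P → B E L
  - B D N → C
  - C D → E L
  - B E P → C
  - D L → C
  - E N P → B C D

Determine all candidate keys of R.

Attribute N never appears on the right-hand side of any dependency, so N must belong to every candidate key.
{N}⁺ = {N}, which is not all of the schema, so we must add further attributes.
{B, D, N}⁺: BD→CL adds C, L; CD→EL adds E; LN→CP adds P → {B, C, D, E, L, N, P}. Minimal: {D, N}⁺ = {D, N}; {B, N}⁺ = {B, N}; {B, D}⁺ = {B, C, D, E, L} — none reach the full schema.
{C, D, N}⁺: CD→EL adds E, L; LN→CP adds P; DNP→BEL adds B → {B, C, D, E, L, N, P}. Minimal: {D, N}⁺ = {D, N}; {C, N}⁺ = {C, N}; {C, D}⁺ = {C, D, E, L} — none reach the full schema.
{D, L, N}⁺: LN→CP adds C, P; DNP→BEL adds B, E → {B, C, D, E, L, N, P}. Minimal: {L, N}⁺ = {C, L, N, P}; {D, N}⁺ = {D, N}; {D, L}⁺ = {C, D, E, L} — none reach the full schema.
{D, N, P}⁺: DNP→BEL adds B, E, L; BDN→C adds C → {B, C, D, E, L, N, P}. Minimal: {N, P}⁺ = {N, P}; {D, P}⁺ = {D, P}; {D, N}⁺ = {D, N} — none reach the full schema.
{E, L, N}⁺: LN→CP adds C, P; ENP→BCD adds B, D → {B, C, D, E, L, N, P}. Minimal: {L, N}⁺ = {C, L, N, P}; {E, N}⁺ = {E, N}; {E, L}⁺ = {E, L} — none reach the full schema.
{E, N, P}⁺: ENP→BCD adds B, C, D; BD→CL adds L → {B, C, D, E, L, N, P}. Minimal: {N, P}⁺ = {N, P}; {E, P}⁺ = {E, P}; {E, N}⁺ = {E, N} — none reach the full schema.

{B, D, N}, {C, D, N}, {D, L, N}, {D, N, P}, {E, L, N}, {E, N, P}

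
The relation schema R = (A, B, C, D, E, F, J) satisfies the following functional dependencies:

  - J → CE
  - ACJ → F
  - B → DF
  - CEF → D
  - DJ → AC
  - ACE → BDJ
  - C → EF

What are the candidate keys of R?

{J}⁺: J→CE adds C, E; C→EF adds F; CEF→D adds D; DJ→AC adds A; ACE→BDJ adds B → {A, B, C, D, E, F, J}.
{A, C}⁺: C→EF adds E, F; CEF→D adds D; ACE→BDJ adds B, J → {A, B, C, D, E, F, J}.
Any other superkey contains one of these as a subset, so there are no further candidate keys.

J, AC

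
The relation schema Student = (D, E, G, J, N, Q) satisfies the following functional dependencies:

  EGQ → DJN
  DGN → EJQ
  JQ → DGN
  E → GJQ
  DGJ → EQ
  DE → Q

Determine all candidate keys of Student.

{E}⁺: E→GJQ adds G, J, Q; EGQ→DJN adds D, N → {D, E, G, J, N, Q}.
{J, Q}⁺: JQ→DGN adds D, G, N; DGJ→EQ adds E → {D, E, G, J, N, Q}.
{D, G, J}⁺: DGJ→EQ adds E, Q; EGQ→DJN adds N → {D, E, G, J, N, Q}.
{D, G, N}⁺: DGN→EJQ adds E, J, Q → {D, E, G, J, N, Q}.

{E}; {J, Q}; {D, G, J}; {D, G, N}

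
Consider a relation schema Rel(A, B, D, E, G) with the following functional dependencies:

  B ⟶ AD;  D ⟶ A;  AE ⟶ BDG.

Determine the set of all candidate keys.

{A, E}⁺: AE→BDG adds B, D, G → {A, B, D, E, G}.
{B, E}⁺: B→AD adds A, D; AE→BDG adds G → {A, B, D, E, G}.
{D, E}⁺: D→A adds A; AE→BDG adds B, G → {A, B, D, E, G}.

{A, E}, {B, E}, {D, E}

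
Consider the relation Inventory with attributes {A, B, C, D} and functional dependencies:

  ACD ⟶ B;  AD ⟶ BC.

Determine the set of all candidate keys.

{A, D}

{A, D}⁺: AD→BC adds B, C → {A, B, C, D}. Minimal: {D}⁺ = {D}; {A}⁺ = {A} — none reach the full schema.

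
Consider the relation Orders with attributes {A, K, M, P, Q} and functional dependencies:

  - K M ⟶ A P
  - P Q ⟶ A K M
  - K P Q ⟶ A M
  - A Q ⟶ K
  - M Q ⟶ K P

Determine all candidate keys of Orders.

MQ, PQ

Attribute Q never appears on the right-hand side of any dependency, so Q must belong to every candidate key.
{Q}⁺ = {Q}, which is not all of the schema, so we must add further attributes.
{M, Q}⁺: MQ→KP adds K, P; KM→AP adds A → {A, K, M, P, Q}. Minimal: {Q}⁺ = {Q}; {M}⁺ = {M} — none reach the full schema.
{P, Q}⁺: PQ→AKM adds A, K, M → {A, K, M, P, Q}. Minimal: {Q}⁺ = {Q}; {P}⁺ = {P} — none reach the full schema.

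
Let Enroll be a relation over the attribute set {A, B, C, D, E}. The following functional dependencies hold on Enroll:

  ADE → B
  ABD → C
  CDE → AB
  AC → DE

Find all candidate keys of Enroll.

{A, C}⁺: AC→DE adds D, E; ADE→B adds B → {A, B, C, D, E}.
{A, B, D}⁺: ABD→C adds C; AC→DE adds E → {A, B, C, D, E}.
{A, D, E}⁺: ADE→B adds B; ABD→C adds C → {A, B, C, D, E}.
{C, D, E}⁺: CDE→AB adds A, B → {A, B, C, D, E}.
Any other superkey contains one of these as a subset, so there are no further candidate keys.

{A, C}; {A, B, D}; {A, D, E}; {C, D, E}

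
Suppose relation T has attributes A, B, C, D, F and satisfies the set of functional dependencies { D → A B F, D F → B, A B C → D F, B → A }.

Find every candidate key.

{B, C}, {C, D}

{B, C}⁺: B→A adds A; ABC→DF adds D, F → {A, B, C, D, F}. Minimal: {C}⁺ = {C}; {B}⁺ = {A, B} — none reach the full schema.
{C, D}⁺: D→ABF adds A, B, F → {A, B, C, D, F}. Minimal: {D}⁺ = {A, B, D, F}; {C}⁺ = {C} — none reach the full schema.
Any other superkey contains one of these as a subset, so there are no further candidate keys.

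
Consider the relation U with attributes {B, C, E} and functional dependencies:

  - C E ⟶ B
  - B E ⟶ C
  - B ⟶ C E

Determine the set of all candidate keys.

{B}⁺: B→CE adds C, E → {B, C, E}.
{C, E}⁺: CE→B adds B → {B, C, E}.
Any other superkey contains one of these as a subset, so there are no further candidate keys.

(B), (C, E)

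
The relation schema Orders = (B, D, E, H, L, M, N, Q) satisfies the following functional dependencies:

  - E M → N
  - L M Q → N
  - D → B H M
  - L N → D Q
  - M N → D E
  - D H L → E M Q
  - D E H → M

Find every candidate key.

DL, LN, ELM, LMQ

{D, L}⁺: D→BHM adds B, H, M; DHL→EMQ adds E, Q; EM→N adds N → {B, D, E, H, L, M, N, Q}.
{L, N}⁺: LN→DQ adds D, Q; D→BHM adds B, H, M; MN→DE adds E → {B, D, E, H, L, M, N, Q}.
{E, L, M}⁺: EM→N adds N; LN→DQ adds D, Q; D→BHM adds B, H → {B, D, E, H, L, M, N, Q}.
{L, M, Q}⁺: LMQ→N adds N; LN→DQ adds D; MN→DE adds E; D→BHM adds B, H → {B, D, E, H, L, M, N, Q}.
Any other superkey contains one of these as a subset, so there are no further candidate keys.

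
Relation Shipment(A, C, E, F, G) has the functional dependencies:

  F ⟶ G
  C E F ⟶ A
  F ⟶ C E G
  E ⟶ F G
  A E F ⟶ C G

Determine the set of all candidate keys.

{E}⁺: E→FG adds F, G; F→CEG adds C; CEF→A adds A → {A, C, E, F, G}.
{F}⁺: F→G adds G; F→CEG adds C, E; CEF→A adds A → {A, C, E, F, G}.
Any other superkey contains one of these as a subset, so there are no further candidate keys.

{E}, {F}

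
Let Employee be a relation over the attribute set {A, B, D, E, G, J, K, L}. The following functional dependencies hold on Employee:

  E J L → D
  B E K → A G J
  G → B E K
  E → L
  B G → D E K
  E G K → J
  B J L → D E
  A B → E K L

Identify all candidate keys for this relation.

{G}, {A, B}, {B, E, K}, {B, J, K, L}

{G}⁺: G→BEK adds B, E, K; E→L adds L; BG→DEK adds D; EGK→J adds J; BEK→AGJ adds A → {A, B, D, E, G, J, K, L}.
{A, B}⁺: AB→EKL adds E, K, L; BEK→AGJ adds G, J; BG→DEK adds D → {A, B, D, E, G, J, K, L}. Minimal: {B}⁺ = {B}; {A}⁺ = {A} — none reach the full schema.
{B, E, K}⁺: BEK→AGJ adds A, G, J; E→L adds L; BG→DEK adds D → {A, B, D, E, G, J, K, L}. Minimal: {E, K}⁺ = {E, K, L}; {B, K}⁺ = {B, K}; {B, E}⁺ = {B, E, L} — none reach the full schema.
{B, J, K, L}⁺: BJL→DE adds D, E; BEK→AGJ adds A, G → {A, B, D, E, G, J, K, L}. Minimal: {J, K, L}⁺ = {J, K, L}; {B, K, L}⁺ = {B, K, L}; {B, J, L}⁺ = {B, D, E, J, L}; … — none reach the full schema.
Any other superkey contains one of these as a subset, so there are no further candidate keys.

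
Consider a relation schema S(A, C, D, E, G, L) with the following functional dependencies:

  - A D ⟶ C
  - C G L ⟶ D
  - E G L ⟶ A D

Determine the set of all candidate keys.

{E, G, L}

Attributes E, G, L never appear on any right-hand side, so every candidate key must contain {E, G, L}.
{E, G, L}⁺ = {A, C, D, E, G, L}, which is all of the schema, so {E, G, L} is the only candidate key.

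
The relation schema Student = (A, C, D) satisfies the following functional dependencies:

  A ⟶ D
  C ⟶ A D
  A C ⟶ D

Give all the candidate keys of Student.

Attribute C never appears on the right-hand side of any dependency, so C must belong to every candidate key.
{C}⁺ = {A, C, D}, which is all of the schema, so {C} is the only candidate key.

C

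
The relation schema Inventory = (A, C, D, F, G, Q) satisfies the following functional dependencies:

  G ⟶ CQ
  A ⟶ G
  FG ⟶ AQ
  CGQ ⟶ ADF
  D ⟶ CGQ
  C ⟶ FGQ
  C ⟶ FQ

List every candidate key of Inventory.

A; C; D; G

{A}⁺: A→G adds G; G→CQ adds C, Q; CGQ→ADF adds D, F → {A, C, D, F, G, Q}.
{C}⁺: C→FGQ adds F, G, Q; FG→AQ adds A; CGQ→ADF adds D → {A, C, D, F, G, Q}.
{D}⁺: D→CGQ adds C, G, Q; C→FGQ adds F; FG→AQ adds A → {A, C, D, F, G, Q}.
{G}⁺: G→CQ adds C, Q; CGQ→ADF adds A, D, F → {A, C, D, F, G, Q}.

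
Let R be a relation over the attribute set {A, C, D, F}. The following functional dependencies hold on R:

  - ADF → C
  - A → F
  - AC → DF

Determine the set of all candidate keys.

{A, C}, {A, D}

Attribute A never appears on the right-hand side of any dependency, so A must belong to every candidate key.
{A}⁺ = {A, F}, which is not all of the schema, so we must add further attributes.
{A, C}⁺: A→F adds F; AC→DF adds D → {A, C, D, F}. Minimal: {C}⁺ = {C}; {A}⁺ = {A, F} — none reach the full schema.
{A, D}⁺: A→F adds F; ADF→C adds C → {A, C, D, F}. Minimal: {D}⁺ = {D}; {A}⁺ = {A, F} — none reach the full schema.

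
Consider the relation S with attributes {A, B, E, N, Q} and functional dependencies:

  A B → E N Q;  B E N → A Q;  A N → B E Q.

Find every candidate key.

{A, B}⁺: AB→ENQ adds E, N, Q → {A, B, E, N, Q}. Minimal: {B}⁺ = {B}; {A}⁺ = {A} — none reach the full schema.
{A, N}⁺: AN→BEQ adds B, E, Q → {A, B, E, N, Q}. Minimal: {N}⁺ = {N}; {A}⁺ = {A} — none reach the full schema.
{B, E, N}⁺: BEN→AQ adds A, Q → {A, B, E, N, Q}. Minimal: {E, N}⁺ = {E, N}; {B, N}⁺ = {B, N}; {B, E}⁺ = {B, E} — none reach the full schema.

(A, B), (A, N), (B, E, N)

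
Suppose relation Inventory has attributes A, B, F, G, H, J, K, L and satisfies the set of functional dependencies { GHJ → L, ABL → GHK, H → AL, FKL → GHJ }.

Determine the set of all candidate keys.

(B, F, H), (A, B, F, L), (B, F, K, L)

Attributes B, F never appear on any right-hand side, so every candidate key must contain {B, F}.
{B, F}⁺ = {B, F}, which is not all of the schema, so we must add further attributes.
{B, F, H}⁺: H→AL adds A, L; ABL→GHK adds G, K; FKL→GHJ adds J → {A, B, F, G, H, J, K, L}.
{A, B, F, L}⁺: ABL→GHK adds G, H, K; FKL→GHJ adds J → {A, B, F, G, H, J, K, L}.
{B, F, K, L}⁺: FKL→GHJ adds G, H, J; H→AL adds A → {A, B, F, G, H, J, K, L}.
Any other superkey contains one of these as a subset, so there are no further candidate keys.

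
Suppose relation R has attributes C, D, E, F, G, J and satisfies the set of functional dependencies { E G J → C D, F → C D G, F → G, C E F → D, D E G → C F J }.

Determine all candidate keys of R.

Attribute E never appears on the right-hand side of any dependency, so E must belong to every candidate key.
{E}⁺ = {E}, which is not all of the schema, so we must add further attributes.
{E, F}⁺: F→CDG adds C, D, G; DEG→CFJ adds J → {C, D, E, F, G, J}. Minimal: {F}⁺ = {C, D, F, G}; {E}⁺ = {E} — none reach the full schema.
{D, E, G}⁺: DEG→CFJ adds C, F, J → {C, D, E, F, G, J}. Minimal: {E, G}⁺ = {E, G}; {D, G}⁺ = {D, G}; {D, E}⁺ = {D, E} — none reach the full schema.
{E, G, J}⁺: EGJ→CD adds C, D; DEG→CFJ adds F → {C, D, E, F, G, J}. Minimal: {G, J}⁺ = {G, J}; {E, J}⁺ = {E, J}; {E, G}⁺ = {E, G} — none reach the full schema.
Any other superkey contains one of these as a subset, so there are no further candidate keys.

EF, DEG, EGJ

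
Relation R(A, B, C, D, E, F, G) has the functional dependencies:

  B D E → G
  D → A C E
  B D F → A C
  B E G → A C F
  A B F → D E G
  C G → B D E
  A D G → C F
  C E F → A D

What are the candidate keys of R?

(B, D), (C, G), (D, G), (A, B, F), (B, E, G), (B, C, E, F)

{B, D}⁺: D→ACE adds A, C, E; BDE→G adds G; BEG→ACF adds F → {A, B, C, D, E, F, G}. Minimal: {D}⁺ = {A, C, D, E}; {B}⁺ = {B} — none reach the full schema.
{C, G}⁺: CG→BDE adds B, D, E; D→ACE adds A; BEG→ACF adds F → {A, B, C, D, E, F, G}. Minimal: {G}⁺ = {G}; {C}⁺ = {C} — none reach the full schema.
{D, G}⁺: D→ACE adds A, C, E; CG→BDE adds B; ADG→CF adds F → {A, B, C, D, E, F, G}. Minimal: {G}⁺ = {G}; {D}⁺ = {A, C, D, E} — none reach the full schema.
{A, B, F}⁺: ABF→DEG adds D, E, G; ADG→CF adds C → {A, B, C, D, E, F, G}. Minimal: {B, F}⁺ = {B, F}; {A, F}⁺ = {A, F}; {A, B}⁺ = {A, B} — none reach the full schema.
{B, E, G}⁺: BEG→ACF adds A, C, F; ABF→DEG adds D → {A, B, C, D, E, F, G}. Minimal: {E, G}⁺ = {E, G}; {B, G}⁺ = {B, G}; {B, E}⁺ = {B, E} — none reach the full schema.
{B, C, E, F}⁺: CEF→AD adds A, D; BDE→G adds G → {A, B, C, D, E, F, G}. Minimal: {C, E, F}⁺ = {A, C, D, E, F}; {B, E, F}⁺ = {B, E, F}; {B, C, F}⁺ = {B, C, F}; … — none reach the full schema.
Any other superkey contains one of these as a subset, so there are no further candidate keys.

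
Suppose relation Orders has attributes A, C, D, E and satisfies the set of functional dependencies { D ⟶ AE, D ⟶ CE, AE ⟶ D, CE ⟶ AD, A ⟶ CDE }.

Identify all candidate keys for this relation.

A, D, CE

{A}⁺: A→CDE adds C, D, E → {A, C, D, E}.
{D}⁺: D→AE adds A, E; D→CE adds C → {A, C, D, E}.
{C, E}⁺: CE→AD adds A, D → {A, C, D, E}. Minimal: {E}⁺ = {E}; {C}⁺ = {C} — none reach the full schema.
Any other superkey contains one of these as a subset, so there are no further candidate keys.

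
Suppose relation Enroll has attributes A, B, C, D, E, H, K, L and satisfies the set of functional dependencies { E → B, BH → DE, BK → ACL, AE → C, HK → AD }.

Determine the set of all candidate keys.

{B, H, K}, {E, H, K}

{B, H, K}⁺: BH→DE adds D, E; BK→ACL adds A, C, L → {A, B, C, D, E, H, K, L}. Minimal: {H, K}⁺ = {A, D, H, K}; {B, K}⁺ = {A, B, C, K, L}; {B, H}⁺ = {B, D, E, H} — none reach the full schema.
{E, H, K}⁺: E→B adds B; BH→DE adds D; BK→ACL adds A, C, L → {A, B, C, D, E, H, K, L}. Minimal: {H, K}⁺ = {A, D, H, K}; {E, K}⁺ = {A, B, C, E, K, L}; {E, H}⁺ = {B, D, E, H} — none reach the full schema.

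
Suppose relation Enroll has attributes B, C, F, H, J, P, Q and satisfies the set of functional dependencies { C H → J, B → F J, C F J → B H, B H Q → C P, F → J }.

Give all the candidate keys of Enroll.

{B, C, Q}; {B, H, Q}; {C, F, Q}

Attribute Q never appears on the right-hand side of any dependency, so Q must belong to every candidate key.
{Q}⁺ = {Q}, which is not all of the schema, so we must add further attributes.
{B, C, Q}⁺: B→FJ adds F, J; CFJ→BH adds H; BHQ→CP adds P → {B, C, F, H, J, P, Q}. Minimal: {C, Q}⁺ = {C, Q}; {B, Q}⁺ = {B, F, J, Q}; {B, C}⁺ = {B, C, F, H, J} — none reach the full schema.
{B, H, Q}⁺: B→FJ adds F, J; BHQ→CP adds C, P → {B, C, F, H, J, P, Q}. Minimal: {H, Q}⁺ = {H, Q}; {B, Q}⁺ = {B, F, J, Q}; {B, H}⁺ = {B, F, H, J} — none reach the full schema.
{C, F, Q}⁺: F→J adds J; CFJ→BH adds B, H; BHQ→CP adds P → {B, C, F, H, J, P, Q}. Minimal: {F, Q}⁺ = {F, J, Q}; {C, Q}⁺ = {C, Q}; {C, F}⁺ = {B, C, F, H, J} — none reach the full schema.
Any other superkey contains one of these as a subset, so there are no further candidate keys.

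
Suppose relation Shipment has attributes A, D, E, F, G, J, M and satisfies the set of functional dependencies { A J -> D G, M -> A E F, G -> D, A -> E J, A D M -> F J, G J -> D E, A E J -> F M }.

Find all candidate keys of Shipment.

{A}⁺: A→EJ adds E, J; AEJ→FM adds F, M; AJ→DG adds D, G → {A, D, E, F, G, J, M}.
{M}⁺: M→AEF adds A, E, F; A→EJ adds J; AJ→DG adds D, G → {A, D, E, F, G, J, M}.
Any other superkey contains one of these as a subset, so there are no further candidate keys.

{A}, {M}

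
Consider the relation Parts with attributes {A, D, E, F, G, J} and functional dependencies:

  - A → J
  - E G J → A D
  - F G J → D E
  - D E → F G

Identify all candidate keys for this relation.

{A, D, E}; {A, E, G}; {A, F, G}; {D, E, J}; {E, G, J}; {F, G, J}

{A, D, E}⁺: A→J adds J; DE→FG adds F, G → {A, D, E, F, G, J}. Minimal: {D, E}⁺ = {D, E, F, G}; {A, E}⁺ = {A, E, J}; {A, D}⁺ = {A, D, J} — none reach the full schema.
{A, E, G}⁺: A→J adds J; EGJ→AD adds D; DE→FG adds F → {A, D, E, F, G, J}. Minimal: {E, G}⁺ = {E, G}; {A, G}⁺ = {A, G, J}; {A, E}⁺ = {A, E, J} — none reach the full schema.
{A, F, G}⁺: A→J adds J; FGJ→DE adds D, E → {A, D, E, F, G, J}. Minimal: {F, G}⁺ = {F, G}; {A, G}⁺ = {A, G, J}; {A, F}⁺ = {A, F, J} — none reach the full schema.
{D, E, J}⁺: DE→FG adds F, G; EGJ→AD adds A → {A, D, E, F, G, J}. Minimal: {E, J}⁺ = {E, J}; {D, J}⁺ = {D, J}; {D, E}⁺ = {D, E, F, G} — none reach the full schema.
{E, G, J}⁺: EGJ→AD adds A, D; DE→FG adds F → {A, D, E, F, G, J}. Minimal: {G, J}⁺ = {G, J}; {E, J}⁺ = {E, J}; {E, G}⁺ = {E, G} — none reach the full schema.
{F, G, J}⁺: FGJ→DE adds D, E; EGJ→AD adds A → {A, D, E, F, G, J}. Minimal: {G, J}⁺ = {G, J}; {F, J}⁺ = {F, J}; {F, G}⁺ = {F, G} — none reach the full schema.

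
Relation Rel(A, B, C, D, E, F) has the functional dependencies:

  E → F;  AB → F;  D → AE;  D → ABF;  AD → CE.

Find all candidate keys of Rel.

Attribute D never appears on the right-hand side of any dependency, so D must belong to every candidate key.
{D}⁺ = {A, B, C, D, E, F}, which is all of the schema, so {D} is the only candidate key.

{D}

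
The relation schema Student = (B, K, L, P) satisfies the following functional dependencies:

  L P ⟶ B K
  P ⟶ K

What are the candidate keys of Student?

Attributes L, P never appear on any right-hand side, so every candidate key must contain {L, P}.
{L, P}⁺ = {B, K, L, P}, which is all of the schema, so {L, P} is the only candidate key.

{L, P}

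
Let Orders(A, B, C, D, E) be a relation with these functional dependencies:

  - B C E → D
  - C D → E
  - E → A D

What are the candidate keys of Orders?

{B, C, D}⁺: CD→E adds E; E→AD adds A → {A, B, C, D, E}. Minimal: {C, D}⁺ = {A, C, D, E}; {B, D}⁺ = {B, D}; {B, C}⁺ = {B, C} — none reach the full schema.
{B, C, E}⁺: BCE→D adds D; E→AD adds A → {A, B, C, D, E}. Minimal: {C, E}⁺ = {A, C, D, E}; {B, E}⁺ = {A, B, D, E}; {B, C}⁺ = {B, C} — none reach the full schema.

BCD, BCE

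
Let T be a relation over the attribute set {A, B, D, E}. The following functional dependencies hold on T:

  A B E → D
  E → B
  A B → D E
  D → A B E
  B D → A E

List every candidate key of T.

(D), (A, B), (A, E)

{D}⁺: D→ABE adds A, B, E → {A, B, D, E}.
{A, B}⁺: AB→DE adds D, E → {A, B, D, E}. Minimal: {B}⁺ = {B}; {A}⁺ = {A} — none reach the full schema.
{A, E}⁺: E→B adds B; AB→DE adds D → {A, B, D, E}. Minimal: {E}⁺ = {B, E}; {A}⁺ = {A} — none reach the full schema.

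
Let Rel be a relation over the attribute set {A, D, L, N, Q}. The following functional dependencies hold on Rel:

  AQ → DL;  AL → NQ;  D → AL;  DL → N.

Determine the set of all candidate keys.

{D}⁺: D→AL adds A, L; DL→N adds N; AL→NQ adds Q → {A, D, L, N, Q}.
{A, L}⁺: AL→NQ adds N, Q; AQ→DL adds D → {A, D, L, N, Q}.
{A, Q}⁺: AQ→DL adds D, L; AL→NQ adds N → {A, D, L, N, Q}.
Any other superkey contains one of these as a subset, so there are no further candidate keys.

{D}, {A, L}, {A, Q}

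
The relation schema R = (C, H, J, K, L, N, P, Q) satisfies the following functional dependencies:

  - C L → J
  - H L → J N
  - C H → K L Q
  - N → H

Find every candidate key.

{C, H, P}⁺: CH→KLQ adds K, L, Q; CL→J adds J; HL→JN adds N → {C, H, J, K, L, N, P, Q}. Minimal: {H, P}⁺ = {H, P}; {C, P}⁺ = {C, P}; {C, H}⁺ = {C, H, J, K, L, N, Q} — none reach the full schema.
{C, N, P}⁺: N→H adds H; CH→KLQ adds K, L, Q; CL→J adds J → {C, H, J, K, L, N, P, Q}. Minimal: {N, P}⁺ = {H, N, P}; {C, P}⁺ = {C, P}; {C, N}⁺ = {C, H, J, K, L, N, Q} — none reach the full schema.
Any other superkey contains one of these as a subset, so there are no further candidate keys.

{C, H, P}, {C, N, P}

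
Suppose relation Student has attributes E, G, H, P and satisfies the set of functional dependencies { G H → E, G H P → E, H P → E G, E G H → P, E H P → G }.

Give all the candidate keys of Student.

{G, H}; {H, P}

Attribute H never appears on the right-hand side of any dependency, so H must belong to every candidate key.
{H}⁺ = {H}, which is not all of the schema, so we must add further attributes.
{G, H}⁺: GH→E adds E; EGH→P adds P → {E, G, H, P}. Minimal: {H}⁺ = {H}; {G}⁺ = {G} — none reach the full schema.
{H, P}⁺: HP→EG adds E, G → {E, G, H, P}. Minimal: {P}⁺ = {P}; {H}⁺ = {H} — none reach the full schema.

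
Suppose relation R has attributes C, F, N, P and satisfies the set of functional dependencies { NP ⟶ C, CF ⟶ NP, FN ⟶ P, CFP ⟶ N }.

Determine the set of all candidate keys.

{C, F}⁺: CF→NP adds N, P → {C, F, N, P}.
{F, N}⁺: FN→P adds P; NP→C adds C → {C, F, N, P}.
Any other superkey contains one of these as a subset, so there are no further candidate keys.

{C, F}, {F, N}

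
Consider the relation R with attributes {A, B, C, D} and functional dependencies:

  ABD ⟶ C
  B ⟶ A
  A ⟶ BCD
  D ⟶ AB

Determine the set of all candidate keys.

A, B, D

{A}⁺: A→BCD adds B, C, D → {A, B, C, D}.
{B}⁺: B→A adds A; A→BCD adds C, D → {A, B, C, D}.
{D}⁺: D→AB adds A, B; ABD→C adds C → {A, B, C, D}.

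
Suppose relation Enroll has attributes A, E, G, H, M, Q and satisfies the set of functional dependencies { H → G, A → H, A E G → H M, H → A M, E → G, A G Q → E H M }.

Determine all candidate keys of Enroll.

Attribute Q never appears on the right-hand side of any dependency, so Q must belong to every candidate key.
{Q}⁺ = {Q}, which is not all of the schema, so we must add further attributes.
{A, Q}⁺: A→H adds H; H→AM adds M; H→G adds G; AGQ→EHM adds E → {A, E, G, H, M, Q}. Minimal: {Q}⁺ = {Q}; {A}⁺ = {A, G, H, M} — none reach the full schema.
{H, Q}⁺: H→G adds G; H→AM adds A, M; AGQ→EHM adds E → {A, E, G, H, M, Q}. Minimal: {Q}⁺ = {Q}; {H}⁺ = {A, G, H, M} — none reach the full schema.
Any other superkey contains one of these as a subset, so there are no further candidate keys.

(A, Q); (H, Q)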